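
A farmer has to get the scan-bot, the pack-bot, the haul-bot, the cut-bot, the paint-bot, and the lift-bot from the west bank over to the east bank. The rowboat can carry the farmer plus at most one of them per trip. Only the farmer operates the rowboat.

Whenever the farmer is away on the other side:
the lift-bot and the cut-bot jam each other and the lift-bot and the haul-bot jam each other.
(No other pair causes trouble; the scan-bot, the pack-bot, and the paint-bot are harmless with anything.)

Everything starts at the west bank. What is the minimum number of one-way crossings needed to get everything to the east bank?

Counting alone: the farmer can take at most 1 across per trip to the east bank, so moving all 6 needs at least 6 loaded trips out, with a return between consecutive ones — at least 11 crossings.
The safety rule pushes this higher. Following every safe sequence of crossings, the most of the 6 that can be at the east bank as the rowboat arrives there on crossing 11 is 5 — never all 6.
So no plan with fewer than 13 crossings exists, and this one achieves 13:
1. Farmer goes to the east bank with the lift-bot.
2. Farmer goes back to the west bank alone.
3. Farmer goes to the east bank with the scan-bot.
4. Farmer goes back to the west bank alone.
5. Farmer goes to the east bank with the pack-bot.
6. Farmer goes back to the west bank alone.
7. Farmer goes to the east bank with the haul-bot.
8. Farmer goes back to the west bank with the lift-bot.
9. Farmer goes to the east bank with the cut-bot.
10. Farmer goes back to the west bank alone.
11. Farmer goes to the east bank with the paint-bot.
12. Farmer goes back to the west bank alone.
13. Farmer goes to the east bank with the lift-bot.

13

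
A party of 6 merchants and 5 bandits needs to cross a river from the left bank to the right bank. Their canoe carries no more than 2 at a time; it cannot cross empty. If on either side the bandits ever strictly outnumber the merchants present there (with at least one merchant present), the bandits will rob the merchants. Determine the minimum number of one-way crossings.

Counting alone: each trip to the right bank takes at most 2 across and each return brings at least 1 back, so after t trips out (and t−1 returns) at most 2t − (t−1) of the 11 are across; that first reaches 11 at t = 10, so at least 19 crossings are needed.
The plan below uses exactly 19 crossings, so it is optimal:
1. 2 bandits → the right bank.  (the left bank: 6M 3B; the right bank: 0M 2B)
2. 1 bandit ← the left bank.  (the left bank: 6M 4B; the right bank: 0M 1B)
3. 2 bandits → the right bank.  (the left bank: 6M 2B; the right bank: 0M 3B)
4. 1 bandit ← the left bank.  (the left bank: 6M 3B; the right bank: 0M 2B)
5. 2 merchants → the right bank.  (the left bank: 4M 3B; the right bank: 2M 2B)
6. 1 bandit ← the left bank.  (the left bank: 4M 4B; the right bank: 2M 1B)
7. 1 merchant and 1 bandit → the right bank.  (the left bank: 3M 3B; the right bank: 3M 2B)
8. 1 merchant ← the left bank.  (the left bank: 4M 3B; the right bank: 2M 2B)
9. 1 merchant and 1 bandit → the right bank.  (the left bank: 3M 2B; the right bank: 3M 3B)
10. 1 bandit ← the left bank.  (the left bank: 3M 3B; the right bank: 3M 2B)
11. 1 merchant and 1 bandit → the right bank.  (the left bank: 2M 2B; the right bank: 4M 3B)
12. 1 merchant ← the left bank.  (the left bank: 3M 2B; the right bank: 3M 3B)
13. 1 merchant and 1 bandit → the right bank.  (the left bank: 2M 1B; the right bank: 4M 4B)
14. 1 bandit ← the left bank.  (the left bank: 2M 2B; the right bank: 4M 3B)
15. 1 merchant and 1 bandit → the right bank.  (the left bank: 1M 1B; the right bank: 5M 4B)
16. 1 merchant ← the left bank.  (the left bank: 2M 1B; the right bank: 4M 4B)
17. 1 merchant and 1 bandit → the right bank.  (the left bank: 1M 0B; the right bank: 5M 5B)
18. 1 bandit ← the left bank.  (the left bank: 1M 1B; the right bank: 5M 4B)
19. 1 merchant and 1 bandit → the right bank.  (the left bank: 0M 0B; the right bank: 6M 5B)

19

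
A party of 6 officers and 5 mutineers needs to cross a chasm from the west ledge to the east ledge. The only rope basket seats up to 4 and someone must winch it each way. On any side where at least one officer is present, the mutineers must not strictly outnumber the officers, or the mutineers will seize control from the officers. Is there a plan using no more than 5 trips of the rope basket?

No

Counting alone: each trip to the east ledge takes at most 4 across and each return brings at least 1 back, so after t trips out (and t−1 returns) at most 4t − (t−1) of the 11 are across; that first reaches 11 at t = 4, so at least 7 crossings are needed.
Since 5 < 7, 5 crossings cannot be enough. (The shortest complete plan in fact takes 7:)
1. 2 mutineers → the east ledge.  (the west ledge: 6O 3M; the east ledge: 0O 2M)
2. 1 mutineer ← the west ledge.  (the west ledge: 6O 4M; the east ledge: 0O 1M)
3. 4 mutineers → the east ledge.  (the west ledge: 6O 0M; the east ledge: 0O 5M)
4. 1 mutineer ← the west ledge.  (the west ledge: 6O 1M; the east ledge: 0O 4M)
5. 4 officers → the east ledge.  (the west ledge: 2O 1M; the east ledge: 4O 4M)
6. 1 mutineer ← the west ledge.  (the west ledge: 2O 2M; the east ledge: 4O 3M)
7. 2 officers and 2 mutineers → the east ledge.  (the west ledge: 0O 0M; the east ledge: 6O 5M)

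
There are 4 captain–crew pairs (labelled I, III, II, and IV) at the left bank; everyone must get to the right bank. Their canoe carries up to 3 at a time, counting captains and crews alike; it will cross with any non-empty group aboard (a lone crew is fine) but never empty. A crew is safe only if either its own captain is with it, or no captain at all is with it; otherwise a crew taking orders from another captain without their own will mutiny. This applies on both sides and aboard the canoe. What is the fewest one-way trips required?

Counting alone: each trip to the right bank takes at most 3 across and each return brings at least 1 back, so after t trips out (and t−1 returns) at most 3t − (t−1) of the 8 are across; that first reaches 8 at t = 4, so at least 7 crossings are needed.
The safety rule pushes this higher. Following every safe sequence of crossings, the most of the 8 that can be at the right bank as the canoe arrives there on crossing 7 is 7 — never all 8.
So no plan with fewer than 9 crossings exists, and this one achieves 9:
1. captain I and crew I cross → the right bank.
2. captain I crosses ← the left bank.
3. captain I, captain III, and crew III cross → the right bank.
4. captain I and crew I cross ← the left bank.
5. captain I, captain II, and captain IV cross → the right bank.
6. crew III crosses ← the left bank.
7. crew I and crew III cross → the right bank.
8. crew I crosses ← the left bank.
9. crew I, crew II, and crew IV cross → the right bank.

9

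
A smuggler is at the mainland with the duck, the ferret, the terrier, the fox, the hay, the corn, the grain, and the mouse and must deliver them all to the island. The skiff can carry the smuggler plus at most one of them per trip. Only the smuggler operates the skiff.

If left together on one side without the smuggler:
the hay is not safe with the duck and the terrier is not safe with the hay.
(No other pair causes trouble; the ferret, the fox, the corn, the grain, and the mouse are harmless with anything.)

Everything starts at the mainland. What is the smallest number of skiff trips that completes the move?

17

Counting alone: the smuggler can take at most 1 across per trip to the island, so moving all 8 needs at least 8 loaded trips out, with a return between consecutive ones — at least 15 crossings.
The safety rule pushes this higher. Following every safe sequence of crossings, the most of the 8 that can be at the island as the skiff arrives there on crossing 15 is 7 — never all 8.
So no plan with fewer than 17 crossings exists, and this one achieves 17:
1. Smuggler goes to the island with the hay.
2. Smuggler goes back to the mainland alone.
3. Smuggler goes to the island with the duck.
4. Smuggler goes back to the mainland with the hay.
5. Smuggler goes to the island with the terrier.
6. Smuggler goes back to the mainland alone.
7. Smuggler goes to the island with the ferret.
8. Smuggler goes back to the mainland alone.
9. Smuggler goes to the island with the fox.
10. Smuggler goes back to the mainland alone.
11. Smuggler goes to the island with the corn.
12. Smuggler goes back to the mainland alone.
13. Smuggler goes to the island with the grain.
14. Smuggler goes back to the mainland alone.
15. Smuggler goes to the island with the mouse.
16. Smuggler goes back to the mainland alone.
17. Smuggler goes to the island with the hay.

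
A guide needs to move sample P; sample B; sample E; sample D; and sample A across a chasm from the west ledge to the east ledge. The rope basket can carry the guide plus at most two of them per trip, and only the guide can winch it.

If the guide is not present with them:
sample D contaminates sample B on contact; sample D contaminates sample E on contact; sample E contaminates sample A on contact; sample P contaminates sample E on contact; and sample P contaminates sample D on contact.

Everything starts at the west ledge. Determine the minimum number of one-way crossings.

Counting alone: the guide can take at most 2 across per trip to the east ledge, so moving all 5 needs at least 3 loaded trips out, with a return between consecutive ones — at least 5 crossings.
The safety rule pushes this higher. Following every safe sequence of crossings, the most of the 5 that can be at the east ledge as the rope basket arrives there on crossing 5 is 4 — never all 5.
So no plan with fewer than 7 crossings exists, and this one achieves 7:
1. Guide goes to the east ledge with sample D and sample E.  [the west ledge: sample A, sample B, sample P | the east ledge: sample D, sample E]
2. Guide goes back to the west ledge with sample E.  [the west ledge: sample A, sample B, sample E, sample P | the east ledge: sample D]
3. Guide goes to the east ledge with sample A and sample P.  [the west ledge: sample B, sample E | the east ledge: sample A, sample D, sample P]
4. Guide goes back to the west ledge with sample P.  [the west ledge: sample B, sample E, sample P | the east ledge: sample A, sample D]
5. Guide goes to the east ledge with sample B and sample P.  [the west ledge: sample E | the east ledge: sample A, sample B, sample D, sample P]
6. Guide goes back to the west ledge with sample D.  [the west ledge: sample D, sample E | the east ledge: sample A, sample B, sample P]
7. Guide goes to the east ledge with sample D and sample E.  [the west ledge: — | the east ledge: sample A, sample B, sample D, sample E, sample P]

7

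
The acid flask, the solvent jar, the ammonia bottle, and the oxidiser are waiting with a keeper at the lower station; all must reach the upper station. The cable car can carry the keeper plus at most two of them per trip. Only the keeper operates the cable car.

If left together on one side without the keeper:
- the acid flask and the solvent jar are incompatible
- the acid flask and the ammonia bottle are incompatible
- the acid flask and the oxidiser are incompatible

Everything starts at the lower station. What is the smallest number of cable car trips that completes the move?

Counting alone: the keeper can take at most 2 across per trip to the upper station, so moving all 4 needs at least 2 loaded trips out, with a return between consecutive ones — at least 3 crossings.
The safety rule pushes this higher. Following every safe sequence of crossings, the most of the 4 that can be at the upper station as the cable car arrives there on crossing 3 is 3 — never all 4.
So no plan with fewer than 5 crossings exists, and this one achieves 5:
1. Keeper goes to the upper station with the acid flask.  [the lower station: the ammonia bottle, the oxidiser, the solvent jar | the upper station: the acid flask]
2. Keeper goes back to the lower station alone.  [the lower station: the ammonia bottle, the oxidiser, the solvent jar | the upper station: the acid flask]
3. Keeper goes to the upper station with the ammonia bottle and the solvent jar.  [the lower station: the oxidiser | the upper station: the acid flask, the ammonia bottle, the solvent jar]
4. Keeper goes back to the lower station with the acid flask.  [the lower station: the acid flask, the oxidiser | the upper station: the ammonia bottle, the solvent jar]
5. Keeper goes to the upper station with the acid flask and the oxidiser.  [the lower station: — | the upper station: the acid flask, the ammonia bottle, the oxidiser, the solvent jar]

5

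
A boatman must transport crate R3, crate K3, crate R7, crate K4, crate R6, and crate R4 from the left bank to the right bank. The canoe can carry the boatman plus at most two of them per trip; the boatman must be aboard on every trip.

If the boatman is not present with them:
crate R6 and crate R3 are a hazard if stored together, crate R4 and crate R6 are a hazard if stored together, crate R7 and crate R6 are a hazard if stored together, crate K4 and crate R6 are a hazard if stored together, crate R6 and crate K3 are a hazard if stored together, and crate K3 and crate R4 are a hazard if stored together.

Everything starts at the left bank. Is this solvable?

1. Boatman goes to the right bank with crate K3 and crate R6.  [the left bank: crate K4, crate R3, crate R4, crate R7 | the right bank: crate K3, crate R6]
2. Boatman goes back to the left bank with crate K3.  [the left bank: crate K3, crate K4, crate R3, crate R4, crate R7 | the right bank: crate R6]
3. Boatman goes to the right bank with crate K3 and crate R3.  [the left bank: crate K4, crate R4, crate R7 | the right bank: crate K3, crate R3, crate R6]
4. Boatman goes back to the left bank with crate R6.  [the left bank: crate K4, crate R4, crate R6, crate R7 | the right bank: crate K3, crate R3]
5. Boatman goes to the right bank with crate R6 and crate R7.  [the left bank: crate K4, crate R4 | the right bank: crate K3, crate R3, crate R6, crate R7]
6. Boatman goes back to the left bank with crate R6.  [the left bank: crate K4, crate R4, crate R6 | the right bank: crate K3, crate R3, crate R7]
7. Boatman goes to the right bank with crate K4 and crate R6.  [the left bank: crate R4 | the right bank: crate K3, crate K4, crate R3, crate R6, crate R7]
8. Boatman goes back to the left bank with crate R6.  [the left bank: crate R4, crate R6 | the right bank: crate K3, crate K4, crate R3, crate R7]
9. Boatman goes to the right bank with crate R4 and crate R6.  [the left bank: — | the right bank: crate K3, crate K4, crate R3, crate R4, crate R6, crate R7]

Yes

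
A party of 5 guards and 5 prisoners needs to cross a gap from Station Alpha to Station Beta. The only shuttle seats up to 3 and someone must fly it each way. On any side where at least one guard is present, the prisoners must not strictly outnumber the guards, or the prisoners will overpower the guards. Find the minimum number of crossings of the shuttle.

11

Counting alone: each trip to Station Beta takes at most 3 across and each return brings at least 1 back, so after t trips out (and t−1 returns) at most 3t − (t−1) of the 10 are across; that first reaches 10 at t = 5, so at least 9 crossings are needed.
The safety rule pushes this higher. Following every safe sequence of crossings, the most of the 10 that can be at Station Beta as the shuttle arrives there on crossing 9 is 9 — never all 10.
So no plan with fewer than 11 crossings exists, and this one achieves 11:
1. 2 prisoners → Station Beta.  (Station Alpha: 5G 3P; Station Beta: 0G 2P)
2. 1 prisoner ← Station Alpha.  (Station Alpha: 5G 4P; Station Beta: 0G 1P)
3. 3 prisoners → Station Beta.  (Station Alpha: 5G 1P; Station Beta: 0G 4P)
4. 1 prisoner ← Station Alpha.  (Station Alpha: 5G 2P; Station Beta: 0G 3P)
5. 3 guards → Station Beta.  (Station Alpha: 2G 2P; Station Beta: 3G 3P)
6. 1 guard and 1 prisoner ← Station Alpha.  (Station Alpha: 3G 3P; Station Beta: 2G 2P)
7. 3 guards → Station Beta.  (Station Alpha: 0G 3P; Station Beta: 5G 2P)
8. 1 prisoner ← Station Alpha.  (Station Alpha: 0G 4P; Station Beta: 5G 1P)
9. 2 prisoners → Station Beta.  (Station Alpha: 0G 2P; Station Beta: 5G 3P)
10. 1 prisoner ← Station Alpha.  (Station Alpha: 0G 3P; Station Beta: 5G 2P)
11. 3 prisoners → Station Beta.  (Station Alpha: 0G 0P; Station Beta: 5G 5P)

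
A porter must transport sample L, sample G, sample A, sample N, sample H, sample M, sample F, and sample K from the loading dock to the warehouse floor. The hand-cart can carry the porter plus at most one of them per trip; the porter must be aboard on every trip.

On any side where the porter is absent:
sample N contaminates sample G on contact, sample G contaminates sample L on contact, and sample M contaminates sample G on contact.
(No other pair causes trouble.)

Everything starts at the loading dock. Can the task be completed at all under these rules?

No

Following every safe sequence of crossings from the start, the most of the 8 that can be at the warehouse floor as the hand-cart arrives there on crossings 1, 3, 5, 7, 9, 11 is 1, 2, 3, 4, 5, 6 respectively; the best ever achieved is 6 of 8.
From crossing 13 on, no configuration arises that was not already reachable earlier: only 144 distinct safe configurations (who is on which side, and where the hand-cart is) can ever be reached, none of them has everyone across, and every continuation just revisits them. So no valid plan exists.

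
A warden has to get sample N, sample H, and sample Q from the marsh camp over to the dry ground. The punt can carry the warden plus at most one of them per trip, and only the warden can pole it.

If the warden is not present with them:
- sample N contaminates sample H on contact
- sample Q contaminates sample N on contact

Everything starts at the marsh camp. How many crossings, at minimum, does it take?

Counting alone: the warden can take at most 1 across per trip to the dry ground, so moving all 3 needs at least 3 loaded trips out, with a return between consecutive ones — at least 5 crossings.
The safety rule pushes this higher. Following every safe sequence of crossings, the most of the 3 that can be at the dry ground as the punt arrives there on crossing 5 is 2 — never all 3.
So no plan with fewer than 7 crossings exists, and this one achieves 7:
1. Warden goes to the dry ground with sample N.
2. Warden goes back to the marsh camp alone.
3. Warden goes to the dry ground with sample H.
4. Warden goes back to the marsh camp with sample N.
5. Warden goes to the dry ground with sample Q.
6. Warden goes back to the marsh camp alone.
7. Warden goes to the dry ground with sample N.

7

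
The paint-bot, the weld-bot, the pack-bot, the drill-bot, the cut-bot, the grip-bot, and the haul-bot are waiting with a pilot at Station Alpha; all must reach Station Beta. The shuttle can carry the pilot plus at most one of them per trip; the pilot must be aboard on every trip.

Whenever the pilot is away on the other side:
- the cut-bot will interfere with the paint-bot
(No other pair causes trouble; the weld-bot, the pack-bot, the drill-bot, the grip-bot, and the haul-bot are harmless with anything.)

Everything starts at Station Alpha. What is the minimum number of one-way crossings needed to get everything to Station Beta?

13

Counting alone: the pilot can take at most 1 across per trip to Station Beta, so moving all 7 needs at least 7 loaded trips out, with a return between consecutive ones — at least 13 crossings.
The plan below uses exactly 13 crossings, so it is optimal:
1. Pilot goes to Station Beta with the paint-bot.  [Station Alpha: the cut-bot, the drill-bot, the grip-bot, the haul-bot, the pack-bot, the weld-bot | Station Beta: the paint-bot]
2. Pilot goes back to Station Alpha alone.  [Station Alpha: the cut-bot, the drill-bot, the grip-bot, the haul-bot, the pack-bot, the weld-bot | Station Beta: the paint-bot]
3. Pilot goes to Station Beta with the weld-bot.  [Station Alpha: the cut-bot, the drill-bot, the grip-bot, the haul-bot, the pack-bot | Station Beta: the paint-bot, the weld-bot]
4. Pilot goes back to Station Alpha alone.  [Station Alpha: the cut-bot, the drill-bot, the grip-bot, the haul-bot, the pack-bot | Station Beta: the paint-bot, the weld-bot]
5. Pilot goes to Station Beta with the pack-bot.  [Station Alpha: the cut-bot, the drill-bot, the grip-bot, the haul-bot | Station Beta: the pack-bot, the paint-bot, the weld-bot]
6. Pilot goes back to Station Alpha alone.  [Station Alpha: the cut-bot, the drill-bot, the grip-bot, the haul-bot | Station Beta: the pack-bot, the paint-bot, the weld-bot]
7. Pilot goes to Station Beta with the drill-bot.  [Station Alpha: the cut-bot, the grip-bot, the haul-bot | Station Beta: the drill-bot, the pack-bot, the paint-bot, the weld-bot]
8. Pilot goes back to Station Alpha alone.  [Station Alpha: the cut-bot, the grip-bot, the haul-bot | Station Beta: the drill-bot, the pack-bot, the paint-bot, the weld-bot]
9. Pilot goes to Station Beta with the grip-bot.  [Station Alpha: the cut-bot, the haul-bot | Station Beta: the drill-bot, the grip-bot, the pack-bot, the paint-bot, the weld-bot]
10. Pilot goes back to Station Alpha alone.  [Station Alpha: the cut-bot, the haul-bot | Station Beta: the drill-bot, the grip-bot, the pack-bot, the paint-bot, the weld-bot]
11. Pilot goes to Station Beta with the haul-bot.  [Station Alpha: the cut-bot | Station Beta: the drill-bot, the grip-bot, the haul-bot, the pack-bot, the paint-bot, the weld-bot]
12. Pilot goes back to Station Alpha alone.  [Station Alpha: the cut-bot | Station Beta: the drill-bot, the grip-bot, the haul-bot, the pack-bot, the paint-bot, the weld-bot]
13. Pilot goes to Station Beta with the cut-bot.  [Station Alpha: — | Station Beta: the cut-bot, the drill-bot, the grip-bot, the haul-bot, the pack-bot, the paint-bot, the weld-bot]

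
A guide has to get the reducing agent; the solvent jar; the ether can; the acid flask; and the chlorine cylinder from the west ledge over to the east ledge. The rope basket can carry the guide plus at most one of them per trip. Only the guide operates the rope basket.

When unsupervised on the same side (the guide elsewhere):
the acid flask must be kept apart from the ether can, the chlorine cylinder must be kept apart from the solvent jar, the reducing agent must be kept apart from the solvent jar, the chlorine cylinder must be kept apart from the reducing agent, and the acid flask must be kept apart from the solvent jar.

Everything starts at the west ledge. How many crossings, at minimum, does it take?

Whatever the first load, the items left behind include a forbidden pair without the guide. No opening move is safe, so no plan exists.

impossible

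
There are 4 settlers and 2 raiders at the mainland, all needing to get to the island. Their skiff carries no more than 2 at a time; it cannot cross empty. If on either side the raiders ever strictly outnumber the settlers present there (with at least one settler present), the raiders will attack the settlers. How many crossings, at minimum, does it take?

Counting alone: each trip to the island takes at most 2 across and each return brings at least 1 back, so after t trips out (and t−1 returns) at most 2t − (t−1) of the 6 are across; that first reaches 6 at t = 5, so at least 9 crossings are needed.
The plan below uses exactly 9 crossings, so it is optimal:
1. 2 raiders → the island.  (the mainland: 4S 0R; the island: 0S 2R)
2. 1 raider ← the mainland.  (the mainland: 4S 1R; the island: 0S 1R)
3. 2 settlers → the island.  (the mainland: 2S 1R; the island: 2S 1R)
4. 1 raider ← the mainland.  (the mainland: 2S 2R; the island: 2S 0R)
5. 2 raiders → the island.  (the mainland: 2S 0R; the island: 2S 2R)
6. 1 raider ← the mainland.  (the mainland: 2S 1R; the island: 2S 1R)
7. 1 settler and 1 raider → the island.  (the mainland: 1S 0R; the island: 3S 2R)
8. 1 raider ← the mainland.  (the mainland: 1S 1R; the island: 3S 1R)
9. 1 settler and 1 raider → the island.  (the mainland: 0S 0R; the island: 4S 2R)

9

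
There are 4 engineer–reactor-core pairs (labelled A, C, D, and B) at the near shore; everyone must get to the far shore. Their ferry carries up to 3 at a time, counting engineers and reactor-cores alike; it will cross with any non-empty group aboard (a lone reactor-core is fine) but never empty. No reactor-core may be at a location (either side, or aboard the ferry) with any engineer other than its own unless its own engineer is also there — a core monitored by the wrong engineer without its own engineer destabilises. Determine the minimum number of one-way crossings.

9

Counting alone: each trip to the far shore takes at most 3 across and each return brings at least 1 back, so after t trips out (and t−1 returns) at most 3t − (t−1) of the 8 are across; that first reaches 8 at t = 4, so at least 7 crossings are needed.
The safety rule pushes this higher. Following every safe sequence of crossings, the most of the 8 that can be at the far shore as the ferry arrives there on crossing 7 is 7 — never all 8.
So no plan with fewer than 9 crossings exists, and this one achieves 9:
1. engineer A and reactor-core A cross → the far shore.
2. engineer A crosses ← the near shore.
3. engineer A, engineer C, and reactor-core C cross → the far shore.
4. engineer A and reactor-core A cross ← the near shore.
5. engineer A, engineer B, and engineer D cross → the far shore.
6. reactor-core C crosses ← the near shore.
7. reactor-core A and reactor-core C cross → the far shore.
8. reactor-core A crosses ← the near shore.
9. reactor-core A, reactor-core B, and reactor-core D cross → the far shore.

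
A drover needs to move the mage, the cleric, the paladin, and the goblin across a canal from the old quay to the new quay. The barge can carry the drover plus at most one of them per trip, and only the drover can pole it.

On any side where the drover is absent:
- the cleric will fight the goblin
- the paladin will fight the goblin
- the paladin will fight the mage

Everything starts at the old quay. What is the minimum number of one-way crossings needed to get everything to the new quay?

Whatever the first load, the items left behind include a forbidden pair without the drover. No opening move is safe, so no plan exists.

impossible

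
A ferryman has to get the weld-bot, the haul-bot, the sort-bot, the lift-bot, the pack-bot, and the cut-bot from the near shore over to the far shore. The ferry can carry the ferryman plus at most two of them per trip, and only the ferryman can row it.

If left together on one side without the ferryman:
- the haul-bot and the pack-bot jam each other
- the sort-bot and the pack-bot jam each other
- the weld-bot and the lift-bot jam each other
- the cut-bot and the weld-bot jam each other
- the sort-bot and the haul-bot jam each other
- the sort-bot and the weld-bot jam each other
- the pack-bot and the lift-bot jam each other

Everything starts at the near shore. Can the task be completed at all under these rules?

Whatever the first load, the items left behind include a forbidden pair without the ferryman. No opening move is safe, so no plan exists.

No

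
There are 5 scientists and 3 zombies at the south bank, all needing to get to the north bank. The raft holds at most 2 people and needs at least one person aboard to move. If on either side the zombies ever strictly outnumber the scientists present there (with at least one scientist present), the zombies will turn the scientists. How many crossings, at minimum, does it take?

13

Counting alone: each trip to the north bank takes at most 2 across and each return brings at least 1 back, so after t trips out (and t−1 returns) at most 2t − (t−1) of the 8 are across; that first reaches 8 at t = 7, so at least 13 crossings are needed.
The plan below uses exactly 13 crossings, so it is optimal:
1. 2 zombies → the north bank.  (the south bank: 5S 1Z; the north bank: 0S 2Z)
2. 1 zombie ← the south bank.  (the south bank: 5S 2Z; the north bank: 0S 1Z)
3. 2 zombies → the north bank.  (the south bank: 5S 0Z; the north bank: 0S 3Z)
4. 1 zombie ← the south bank.  (the south bank: 5S 1Z; the north bank: 0S 2Z)
5. 2 scientists → the north bank.  (the south bank: 3S 1Z; the north bank: 2S 2Z)
6. 1 zombie ← the south bank.  (the south bank: 3S 2Z; the north bank: 2S 1Z)
7. 1 scientist and 1 zombie → the north bank.  (the south bank: 2S 1Z; the north bank: 3S 2Z)
8. 1 zombie ← the south bank.  (the south bank: 2S 2Z; the north bank: 3S 1Z)
9. 2 zombies → the north bank.  (the south bank: 2S 0Z; the north bank: 3S 3Z)
10. 1 zombie ← the south bank.  (the south bank: 2S 1Z; the north bank: 3S 2Z)
11. 1 scientist and 1 zombie → the north bank.  (the south bank: 1S 0Z; the north bank: 4S 3Z)
12. 1 zombie ← the south bank.  (the south bank: 1S 1Z; the north bank: 4S 2Z)
13. 1 scientist and 1 zombie → the north bank.  (the south bank: 0S 0Z; the north bank: 5S 3Z)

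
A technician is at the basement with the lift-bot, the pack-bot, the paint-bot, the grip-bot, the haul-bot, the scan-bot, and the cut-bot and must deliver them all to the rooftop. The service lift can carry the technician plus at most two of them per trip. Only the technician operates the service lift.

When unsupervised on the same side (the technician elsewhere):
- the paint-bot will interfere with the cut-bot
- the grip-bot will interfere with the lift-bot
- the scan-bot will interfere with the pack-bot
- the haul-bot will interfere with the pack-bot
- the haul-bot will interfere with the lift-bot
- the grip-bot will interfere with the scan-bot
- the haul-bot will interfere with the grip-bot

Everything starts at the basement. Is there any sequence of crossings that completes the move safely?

No

Whatever the first load, the items left behind include a forbidden pair without the technician. No opening move is safe, so no plan exists.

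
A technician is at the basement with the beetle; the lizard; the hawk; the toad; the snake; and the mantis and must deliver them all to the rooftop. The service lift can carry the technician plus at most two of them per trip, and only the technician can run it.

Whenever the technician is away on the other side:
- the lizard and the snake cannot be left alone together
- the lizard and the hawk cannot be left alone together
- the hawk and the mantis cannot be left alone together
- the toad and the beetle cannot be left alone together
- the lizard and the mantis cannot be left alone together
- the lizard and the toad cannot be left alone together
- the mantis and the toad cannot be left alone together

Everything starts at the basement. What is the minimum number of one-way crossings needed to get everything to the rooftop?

impossible

Whatever the first load, the items left behind include a forbidden pair without the technician. No opening move is safe, so no plan exists.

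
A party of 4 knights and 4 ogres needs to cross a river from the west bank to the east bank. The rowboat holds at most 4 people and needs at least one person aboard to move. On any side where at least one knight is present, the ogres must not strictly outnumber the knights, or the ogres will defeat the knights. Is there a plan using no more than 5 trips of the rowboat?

Yes

Yes — this plan uses 5 crossings (≤ 5):
1. 2 ogres → the east bank.  (the west bank: 4K 2O; the east bank: 0K 2O)
2. 1 ogre ← the west bank.  (the west bank: 4K 3O; the east bank: 0K 1O)
3. 4 knights → the east bank.  (the west bank: 0K 3O; the east bank: 4K 1O)
4. 1 ogre ← the west bank.  (the west bank: 0K 4O; the east bank: 4K 0O)
5. 4 ogres → the east bank.  (the west bank: 0K 0O; the east bank: 4K 4O)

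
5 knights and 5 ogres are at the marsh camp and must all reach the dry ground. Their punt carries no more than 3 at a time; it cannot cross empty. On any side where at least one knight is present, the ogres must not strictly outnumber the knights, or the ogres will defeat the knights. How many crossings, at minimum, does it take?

11

Counting alone: each trip to the dry ground takes at most 3 across and each return brings at least 1 back, so after t trips out (and t−1 returns) at most 3t − (t−1) of the 10 are across; that first reaches 10 at t = 5, so at least 9 crossings are needed.
The safety rule pushes this higher. Following every safe sequence of crossings, the most of the 10 that can be at the dry ground as the punt arrives there on crossing 9 is 9 — never all 10.
So no plan with fewer than 11 crossings exists, and this one achieves 11:
1. 2 ogres → the dry ground.  (the marsh camp: 5K 3O; the dry ground: 0K 2O)
2. 1 ogre ← the marsh camp.  (the marsh camp: 5K 4O; the dry ground: 0K 1O)
3. 3 ogres → the dry ground.  (the marsh camp: 5K 1O; the dry ground: 0K 4O)
4. 1 ogre ← the marsh camp.  (the marsh camp: 5K 2O; the dry ground: 0K 3O)
5. 3 knights → the dry ground.  (the marsh camp: 2K 2O; the dry ground: 3K 3O)
6. 1 knight and 1 ogre ← the marsh camp.  (the marsh camp: 3K 3O; the dry ground: 2K 2O)
7. 3 knights → the dry ground.  (the marsh camp: 0K 3O; the dry ground: 5K 2O)
8. 1 ogre ← the marsh camp.  (the marsh camp: 0K 4O; the dry ground: 5K 1O)
9. 2 ogres → the dry ground.  (the marsh camp: 0K 2O; the dry ground: 5K 3O)
10. 1 ogre ← the marsh camp.  (the marsh camp: 0K 3O; the dry ground: 5K 2O)
11. 3 ogres → the dry ground.  (the marsh camp: 0K 0O; the dry ground: 5K 5O)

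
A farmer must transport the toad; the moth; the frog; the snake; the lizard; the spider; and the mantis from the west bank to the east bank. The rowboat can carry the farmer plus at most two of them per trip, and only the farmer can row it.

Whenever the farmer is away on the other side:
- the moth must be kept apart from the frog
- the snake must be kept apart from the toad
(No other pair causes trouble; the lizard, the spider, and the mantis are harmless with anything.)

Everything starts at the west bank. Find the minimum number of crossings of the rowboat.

7

Counting alone: the farmer can take at most 2 across per trip to the east bank, so moving all 7 needs at least 4 loaded trips out, with a return between consecutive ones — at least 7 crossings.
The plan below uses exactly 7 crossings, so it is optimal:
1. Farmer goes to the east bank with the moth and the toad.  [the west bank: the frog, the lizard, the mantis, the snake, the spider | the east bank: the moth, the toad]
2. Farmer goes back to the west bank alone.  [the west bank: the frog, the lizard, the mantis, the snake, the spider | the east bank: the moth, the toad]
3. Farmer goes to the east bank with the lizard.  [the west bank: the frog, the mantis, the snake, the spider | the east bank: the lizard, the moth, the toad]
4. Farmer goes back to the west bank alone.  [the west bank: the frog, the mantis, the snake, the spider | the east bank: the lizard, the moth, the toad]
5. Farmer goes to the east bank with the mantis and the spider.  [the west bank: the frog, the snake | the east bank: the lizard, the mantis, the moth, the spider, the toad]
6. Farmer goes back to the west bank alone.  [the west bank: the frog, the snake | the east bank: the lizard, the mantis, the moth, the spider, the toad]
7. Farmer goes to the east bank with the frog and the snake.  [the west bank: — | the east bank: the frog, the lizard, the mantis, the moth, the snake, the spider, the toad]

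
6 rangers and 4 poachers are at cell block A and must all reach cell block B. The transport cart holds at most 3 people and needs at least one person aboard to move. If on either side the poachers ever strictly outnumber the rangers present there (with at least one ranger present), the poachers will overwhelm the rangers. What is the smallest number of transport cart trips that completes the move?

Counting alone: each trip to cell block B takes at most 3 across and each return brings at least 1 back, so after t trips out (and t−1 returns) at most 3t − (t−1) of the 10 are across; that first reaches 10 at t = 5, so at least 9 crossings are needed.
The plan below uses exactly 9 crossings, so it is optimal:
1. 2 poachers → cell block B.  (cell block A: 6R 2P; cell block B: 0R 2P)
2. 1 poacher ← cell block A.  (cell block A: 6R 3P; cell block B: 0R 1P)
3. 3 poachers → cell block B.  (cell block A: 6R 0P; cell block B: 0R 4P)
4. 1 poacher ← cell block A.  (cell block A: 6R 1P; cell block B: 0R 3P)
5. 3 rangers → cell block B.  (cell block A: 3R 1P; cell block B: 3R 3P)
6. 1 poacher ← cell block A.  (cell block A: 3R 2P; cell block B: 3R 2P)
7. 1 ranger and 2 poachers → cell block B.  (cell block A: 2R 0P; cell block B: 4R 4P)
8. 1 poacher ← cell block A.  (cell block A: 2R 1P; cell block B: 4R 3P)
9. 2 rangers and 1 poacher → cell block B.  (cell block A: 0R 0P; cell block B: 6R 4P)

9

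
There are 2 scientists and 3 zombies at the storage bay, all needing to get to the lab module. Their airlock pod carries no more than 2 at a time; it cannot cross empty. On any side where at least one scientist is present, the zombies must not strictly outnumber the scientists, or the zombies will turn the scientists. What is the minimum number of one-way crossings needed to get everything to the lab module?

The zombies already outnumber the scientists at the storage bay before anyone moves, so the starting position itself is disallowed.

impossible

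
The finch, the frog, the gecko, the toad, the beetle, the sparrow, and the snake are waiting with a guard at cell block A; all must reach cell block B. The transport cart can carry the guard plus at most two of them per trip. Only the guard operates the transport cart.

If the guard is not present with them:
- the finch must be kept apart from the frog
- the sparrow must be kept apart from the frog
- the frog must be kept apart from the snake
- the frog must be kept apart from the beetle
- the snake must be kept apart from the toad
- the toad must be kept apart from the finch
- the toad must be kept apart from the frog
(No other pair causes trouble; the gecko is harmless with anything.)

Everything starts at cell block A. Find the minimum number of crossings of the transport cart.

11

Counting alone: the guard can take at most 2 across per trip to cell block B, so moving all 7 needs at least 4 loaded trips out, with a return between consecutive ones — at least 7 crossings.
The safety rule pushes this higher. Following every safe sequence of crossings, the most of the 7 that can be at cell block B as the transport cart arrives there on crossings 7, 9 is 5, 6 respectively — never all 7.
So no plan with fewer than 11 crossings exists, and this one achieves 11:
1. Guard goes to cell block B with the frog and the toad.  [cell block A: the beetle, the finch, the gecko, the snake, the sparrow | cell block B: the frog, the toad]
2. Guard goes back to cell block A with the frog.  [cell block A: the beetle, the finch, the frog, the gecko, the snake, the sparrow | cell block B: the toad]
3. Guard goes to cell block B with the frog and the gecko.  [cell block A: the beetle, the finch, the snake, the sparrow | cell block B: the frog, the gecko, the toad]
4. Guard goes back to cell block A with the frog.  [cell block A: the beetle, the finch, the frog, the snake, the sparrow | cell block B: the gecko, the toad]
5. Guard goes to cell block B with the beetle and the frog.  [cell block A: the finch, the snake, the sparrow | cell block B: the beetle, the frog, the gecko, the toad]
6. Guard goes back to cell block A with the frog.  [cell block A: the finch, the frog, the snake, the sparrow | cell block B: the beetle, the gecko, the toad]
7. Guard goes to cell block B with the frog and the sparrow.  [cell block A: the finch, the snake | cell block B: the beetle, the frog, the gecko, the sparrow, the toad]
8. Guard goes back to cell block A with the frog.  [cell block A: the finch, the frog, the snake | cell block B: the beetle, the gecko, the sparrow, the toad]
9. Guard goes to cell block B with the finch and the snake.  [cell block A: the frog | cell block B: the beetle, the finch, the gecko, the snake, the sparrow, the toad]
10. Guard goes back to cell block A with the toad.  [cell block A: the frog, the toad | cell block B: the beetle, the finch, the gecko, the snake, the sparrow]
11. Guard goes to cell block B with the frog and the toad.  [cell block A: — | cell block B: the beetle, the finch, the frog, the gecko, the snake, the sparrow, the toad]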